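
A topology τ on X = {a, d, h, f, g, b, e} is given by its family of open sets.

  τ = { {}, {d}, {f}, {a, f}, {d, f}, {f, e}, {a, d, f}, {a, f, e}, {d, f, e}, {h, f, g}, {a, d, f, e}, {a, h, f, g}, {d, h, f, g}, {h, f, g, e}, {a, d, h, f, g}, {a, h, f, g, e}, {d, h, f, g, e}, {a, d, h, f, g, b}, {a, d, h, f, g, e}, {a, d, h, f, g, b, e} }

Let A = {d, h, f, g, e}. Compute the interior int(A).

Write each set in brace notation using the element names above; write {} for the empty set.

U open, U⊆A: {}, {f}, {d}, {d, f}, {f, e}, {h, f, g}, {d, f, e}, {h, f, g, e}, {d, h, f, g}, {d, h, f, g, e}. int(A) = ⋃ = {d, h, f, g, e}

{d, h, f, g, e}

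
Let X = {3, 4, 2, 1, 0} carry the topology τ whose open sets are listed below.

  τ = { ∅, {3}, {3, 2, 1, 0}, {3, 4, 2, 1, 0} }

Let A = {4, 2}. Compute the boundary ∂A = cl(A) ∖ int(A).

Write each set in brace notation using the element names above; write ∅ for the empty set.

interior: largest open inside A is ∅ (from ∅)
cl via duality: int({3, 1, 0}) = {3}, so X∖{3} = {4, 2, 1, 0}
cl∖int = {4, 2, 1, 0}

{4, 2, 1, 0}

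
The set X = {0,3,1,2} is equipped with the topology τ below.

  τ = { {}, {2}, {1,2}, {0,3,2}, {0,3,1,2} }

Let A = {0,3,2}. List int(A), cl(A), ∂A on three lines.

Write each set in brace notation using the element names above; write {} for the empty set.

int(A) = {0,3,2}
cl(A)  = {0,3,1,2}
∂A     = {1}

interior: largest open inside A is {0,3,2} (from {}, {2}, {0,3,2})
cl via duality: int({1}) = {}, so X∖{} = {0,3,1,2}
cl∖int = {1}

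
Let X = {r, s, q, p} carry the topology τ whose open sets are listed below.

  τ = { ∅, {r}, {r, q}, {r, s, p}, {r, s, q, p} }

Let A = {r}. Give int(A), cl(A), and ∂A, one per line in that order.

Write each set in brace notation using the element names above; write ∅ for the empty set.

int(A) = {r}
cl(A)  = {r, s, q, p}
∂A     = {s, q, p}

open subsets of A: ∅, {r}; so int(A) = {r}
closure: X∖int(X∖A) = X∖∅ = {r, s, q, p}
∂A = {r, s, q, p} minus {r} = {s, q, p}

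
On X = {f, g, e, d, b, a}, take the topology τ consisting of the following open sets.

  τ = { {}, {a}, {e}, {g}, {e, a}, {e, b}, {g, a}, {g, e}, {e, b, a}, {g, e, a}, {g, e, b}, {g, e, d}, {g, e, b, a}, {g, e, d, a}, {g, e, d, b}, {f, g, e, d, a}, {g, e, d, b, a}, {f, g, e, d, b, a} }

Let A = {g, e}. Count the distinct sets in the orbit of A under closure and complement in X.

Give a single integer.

6

X∖A={f, d, b, a}, int(X∖A)={a}, hence cl(A)={f, g, e, d, b}
Orbit (k=closure, c=complement):
  1. A     = {g, e}
  2. kA    = {f, g, e, d, b}
  3. cA    = {f, d, b, a}
  4. ckA   = {a}
  5. kckA  = {f, a}
  6. ckckA = {g, e, d, b}
(closed under both — stop)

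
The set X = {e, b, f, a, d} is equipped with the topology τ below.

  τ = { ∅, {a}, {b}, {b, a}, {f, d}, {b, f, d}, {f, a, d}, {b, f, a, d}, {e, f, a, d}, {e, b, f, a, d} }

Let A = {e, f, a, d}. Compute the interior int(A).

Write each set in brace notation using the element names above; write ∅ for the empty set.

{e, f, a, d}

U open, U⊆A: ∅, {a}, {f, d}, {f, a, d}, {e, f, a, d}. int(A) = ⋃ = {e, f, a, d}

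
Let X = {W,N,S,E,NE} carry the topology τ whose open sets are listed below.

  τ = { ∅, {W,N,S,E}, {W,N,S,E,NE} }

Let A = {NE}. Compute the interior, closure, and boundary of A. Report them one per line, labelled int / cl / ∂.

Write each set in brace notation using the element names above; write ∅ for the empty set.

int(A) = ∅
cl(A)  = {NE}
∂A     = {NE}

U open, U⊆A: ∅. int(A) = ⋃ = ∅
X∖A={W,N,S,E}, int(X∖A)={W,N,S,E}, hence cl(A)={NE}
∂A: remove int from cl → {NE}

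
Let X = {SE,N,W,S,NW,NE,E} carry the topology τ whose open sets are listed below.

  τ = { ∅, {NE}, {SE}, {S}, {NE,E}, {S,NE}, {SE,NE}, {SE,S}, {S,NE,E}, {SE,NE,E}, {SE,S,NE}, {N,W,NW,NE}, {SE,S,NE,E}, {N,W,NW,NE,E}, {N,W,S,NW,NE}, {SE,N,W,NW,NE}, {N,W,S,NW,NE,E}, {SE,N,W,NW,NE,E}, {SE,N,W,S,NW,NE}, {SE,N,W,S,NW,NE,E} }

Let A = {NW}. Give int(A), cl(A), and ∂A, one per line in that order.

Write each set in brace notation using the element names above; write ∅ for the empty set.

int(A) = ∅
cl(A)  = {N,W,NW}
∂A     = {N,W,NW}

open subsets of A: ∅; so int(A) = ∅
closure: X∖int(X∖A) = X∖{SE,S,NE,E} = {N,W,NW}
∂A = {N,W,NW} minus ∅ = {N,W,NW}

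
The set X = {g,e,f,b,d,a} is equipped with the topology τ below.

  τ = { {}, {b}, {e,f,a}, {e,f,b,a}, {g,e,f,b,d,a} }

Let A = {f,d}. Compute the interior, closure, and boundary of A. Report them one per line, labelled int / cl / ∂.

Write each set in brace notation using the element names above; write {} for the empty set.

int(A) = {}
cl(A)  = {g,e,f,d,a}
∂A     = {g,e,f,d,a}

open subsets of A: {}; so int(A) = {}
closure: X∖int(X∖A) = X∖{b} = {g,e,f,d,a}
∂A = {g,e,f,d,a} minus {} = {g,e,f,d,a}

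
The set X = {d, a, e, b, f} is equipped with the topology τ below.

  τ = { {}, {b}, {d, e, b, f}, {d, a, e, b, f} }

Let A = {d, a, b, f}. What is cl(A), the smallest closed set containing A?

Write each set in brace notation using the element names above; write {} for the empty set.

{d, a, e, b, f}

closure: X∖int(X∖A) = X∖{} = {d, a, e, b, f}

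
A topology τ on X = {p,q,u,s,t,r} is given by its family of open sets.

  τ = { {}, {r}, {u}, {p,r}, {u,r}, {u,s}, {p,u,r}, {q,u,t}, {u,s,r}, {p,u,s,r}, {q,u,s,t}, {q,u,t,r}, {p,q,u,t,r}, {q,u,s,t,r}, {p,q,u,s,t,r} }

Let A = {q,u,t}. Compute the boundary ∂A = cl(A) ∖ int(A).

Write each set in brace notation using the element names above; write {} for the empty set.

{s}

opens ⊆ A: {}, {u}, {q,u,t}; union → int = {q,u,t}
complement {p,s,r}; its interior {p,r}; cl(A) = X∖{p,r} = {q,u,s,t}
boundary = {q,u,s,t} ∖ {q,u,t} = {s}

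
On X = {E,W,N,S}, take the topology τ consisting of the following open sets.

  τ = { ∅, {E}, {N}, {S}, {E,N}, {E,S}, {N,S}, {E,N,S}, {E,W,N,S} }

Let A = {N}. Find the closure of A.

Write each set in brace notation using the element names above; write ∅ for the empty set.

closure: X∖int(X∖A) = X∖{E,S} = {W,N}

{W,N}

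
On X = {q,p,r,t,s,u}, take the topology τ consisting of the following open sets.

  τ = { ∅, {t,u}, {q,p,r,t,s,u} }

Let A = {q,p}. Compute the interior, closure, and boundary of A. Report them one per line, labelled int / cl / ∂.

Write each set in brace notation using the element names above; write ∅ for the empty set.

interior: largest open inside A is ∅ (from ∅)
cl via duality: int({r,t,s,u}) = {t,u}, so X∖{t,u} = {q,p,r,s}
cl∖int = {q,p,r,s}

int(A) = ∅
cl(A)  = {q,p,r,s}
∂A     = {q,p,r,s}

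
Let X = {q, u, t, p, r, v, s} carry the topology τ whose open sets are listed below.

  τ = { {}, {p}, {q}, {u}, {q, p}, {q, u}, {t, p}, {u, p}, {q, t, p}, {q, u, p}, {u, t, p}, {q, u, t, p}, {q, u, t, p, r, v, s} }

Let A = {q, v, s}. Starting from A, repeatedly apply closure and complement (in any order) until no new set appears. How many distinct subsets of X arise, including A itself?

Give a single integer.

6

complement {u, t, p, r}; its interior {u, t, p}; cl(A) = X∖{u, t, p} = {q, r, v, s}
With k = closure, c = complement:
  1. A     = {q, v, s}
  2. kA    = {q, r, v, s}
  3. cA    = {u, t, p, r}
  4. ckA   = {u, t, p}
  5. kcA   = {u, t, p, r, v, s}
  6. ckcA  = {q}
k, c of each give nothing new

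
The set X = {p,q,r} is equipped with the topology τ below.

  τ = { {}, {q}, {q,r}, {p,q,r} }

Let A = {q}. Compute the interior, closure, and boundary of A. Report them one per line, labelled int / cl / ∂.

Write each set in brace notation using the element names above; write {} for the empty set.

int(A) = {q}
cl(A)  = {p,q,r}
∂A     = {p,r}

open subsets of A: {}, {q}; so int(A) = {q}
closure: X∖int(X∖A) = X∖{} = {p,q,r}
∂A = {p,q,r} minus {q} = {p,r}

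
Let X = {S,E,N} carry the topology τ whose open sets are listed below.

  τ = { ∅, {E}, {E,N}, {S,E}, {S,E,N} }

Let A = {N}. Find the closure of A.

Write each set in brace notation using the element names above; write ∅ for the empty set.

{N}

complement {S,E}; its interior {S,E}; cl(A) = X∖{S,E} = {N}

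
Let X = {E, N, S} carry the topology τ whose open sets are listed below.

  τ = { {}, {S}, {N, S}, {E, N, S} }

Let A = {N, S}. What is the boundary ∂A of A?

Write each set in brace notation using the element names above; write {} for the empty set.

open subsets of A: {}, {S}, {N, S}; so int(A) = {N, S}
closure: X∖int(X∖A) = X∖{} = {E, N, S}
∂A = {E, N, S} minus {N, S} = {E}

{E}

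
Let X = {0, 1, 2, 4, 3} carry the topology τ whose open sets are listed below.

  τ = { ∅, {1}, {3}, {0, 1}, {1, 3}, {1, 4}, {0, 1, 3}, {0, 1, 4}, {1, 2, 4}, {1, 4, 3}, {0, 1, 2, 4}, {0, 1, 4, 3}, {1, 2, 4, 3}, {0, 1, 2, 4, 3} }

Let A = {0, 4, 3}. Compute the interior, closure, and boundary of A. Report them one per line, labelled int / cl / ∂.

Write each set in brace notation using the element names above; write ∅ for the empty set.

int(A) = {3}
cl(A)  = {0, 2, 4, 3}
∂A     = {0, 2, 4}

U open, U⊆A: ∅, {3}. int(A) = ⋃ = {3}
X∖A={1, 2}, int(X∖A)={1}, hence cl(A)={0, 2, 4, 3}
∂A: remove int from cl → {0, 2, 4}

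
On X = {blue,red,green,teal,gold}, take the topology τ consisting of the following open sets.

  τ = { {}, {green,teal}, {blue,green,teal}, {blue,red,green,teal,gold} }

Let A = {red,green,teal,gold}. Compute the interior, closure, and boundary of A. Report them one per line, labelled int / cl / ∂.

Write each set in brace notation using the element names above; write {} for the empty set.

opens ⊆ A: {}, {green,teal}; union → int = {green,teal}
complement {blue}; its interior {}; cl(A) = X∖{} = {blue,red,green,teal,gold}
boundary = {blue,red,green,teal,gold} ∖ {green,teal} = {blue,red,gold}

int(A) = {green,teal}
cl(A)  = {blue,red,green,teal,gold}
∂A     = {blue,red,gold}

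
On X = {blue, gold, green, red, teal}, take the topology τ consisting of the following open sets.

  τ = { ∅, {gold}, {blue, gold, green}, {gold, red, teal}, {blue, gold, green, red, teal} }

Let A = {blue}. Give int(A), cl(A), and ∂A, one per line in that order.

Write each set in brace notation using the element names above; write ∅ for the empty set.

int(A) = ∅
cl(A)  = {blue, green}
∂A     = {blue, green}

interior: largest open inside A is ∅ (from ∅)
cl via duality: int({gold, green, red, teal}) = {gold, red, teal}, so X∖{gold, red, teal} = {blue, green}
cl∖int = {blue, green}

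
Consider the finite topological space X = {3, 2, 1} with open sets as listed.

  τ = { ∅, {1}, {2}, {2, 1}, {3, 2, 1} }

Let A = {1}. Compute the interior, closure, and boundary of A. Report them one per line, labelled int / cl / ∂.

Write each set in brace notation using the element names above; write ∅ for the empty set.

int(A) = {1}
cl(A)  = {3, 1}
∂A     = {3}

interior: largest open inside A is {1} (from ∅, {1})
cl via duality: int({3, 2}) = {2}, so X∖{2} = {3, 1}
cl∖int = {3}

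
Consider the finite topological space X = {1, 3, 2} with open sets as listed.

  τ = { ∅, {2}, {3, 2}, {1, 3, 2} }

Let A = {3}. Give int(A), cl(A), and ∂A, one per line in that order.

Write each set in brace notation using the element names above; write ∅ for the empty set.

interior: largest open inside A is ∅ (from ∅)
cl via duality: int({1, 2}) = {2}, so X∖{2} = {1, 3}
cl∖int = {1, 3}

int(A) = ∅
cl(A)  = {1, 3}
∂A     = {1, 3}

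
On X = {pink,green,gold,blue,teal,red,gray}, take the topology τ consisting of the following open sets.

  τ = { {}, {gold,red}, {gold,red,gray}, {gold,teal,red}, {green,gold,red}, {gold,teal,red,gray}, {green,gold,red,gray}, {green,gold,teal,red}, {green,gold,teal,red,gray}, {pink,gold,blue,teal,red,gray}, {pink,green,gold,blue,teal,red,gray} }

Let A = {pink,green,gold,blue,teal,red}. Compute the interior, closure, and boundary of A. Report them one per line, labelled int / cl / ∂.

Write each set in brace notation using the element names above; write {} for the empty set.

U open, U⊆A: {}, {gold,red}, {green,gold,red}, {gold,teal,red}, {green,gold,teal,red}. int(A) = ⋃ = {green,gold,teal,red}
X∖A={gray}, int(X∖A)={}, hence cl(A)={pink,green,gold,blue,teal,red,gray}
∂A: remove int from cl → {pink,blue,gray}

int(A) = {green,gold,teal,red}
cl(A)  = {pink,green,gold,blue,teal,red,gray}
∂A     = {pink,blue,gray}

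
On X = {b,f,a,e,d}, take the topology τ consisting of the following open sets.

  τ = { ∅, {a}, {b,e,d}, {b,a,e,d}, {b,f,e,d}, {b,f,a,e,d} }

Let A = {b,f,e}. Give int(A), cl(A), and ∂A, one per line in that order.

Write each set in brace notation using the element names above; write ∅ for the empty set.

open subsets of A: ∅; so int(A) = ∅
closure: X∖int(X∖A) = X∖{a} = {b,f,e,d}
∂A = {b,f,e,d} minus ∅ = {b,f,e,d}

int(A) = ∅
cl(A)  = {b,f,e,d}
∂A     = {b,f,e,d}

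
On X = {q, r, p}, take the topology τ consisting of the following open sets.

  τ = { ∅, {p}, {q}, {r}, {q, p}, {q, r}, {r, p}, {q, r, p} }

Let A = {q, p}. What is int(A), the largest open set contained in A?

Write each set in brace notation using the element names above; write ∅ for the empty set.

interior: largest open inside A is {q, p} (from ∅, {q}, {p}, {q, p})

{q, p}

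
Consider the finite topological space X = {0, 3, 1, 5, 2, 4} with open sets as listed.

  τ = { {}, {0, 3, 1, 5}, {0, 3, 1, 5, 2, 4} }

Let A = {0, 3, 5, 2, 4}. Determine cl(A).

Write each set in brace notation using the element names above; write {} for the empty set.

cl via duality: int({1}) = {}, so X∖{} = {0, 3, 1, 5, 2, 4}

{0, 3, 1, 5, 2, 4}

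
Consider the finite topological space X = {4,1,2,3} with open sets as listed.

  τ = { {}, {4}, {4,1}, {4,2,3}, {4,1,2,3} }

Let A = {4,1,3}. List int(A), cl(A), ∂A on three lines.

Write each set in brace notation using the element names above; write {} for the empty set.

int(A) = {4,1}
cl(A)  = {4,1,2,3}
∂A     = {2,3}

U open, U⊆A: {}, {4}, {4,1}. int(A) = ⋃ = {4,1}
X∖A={2}, int(X∖A)={}, hence cl(A)={4,1,2,3}
∂A: remove int from cl → {2,3}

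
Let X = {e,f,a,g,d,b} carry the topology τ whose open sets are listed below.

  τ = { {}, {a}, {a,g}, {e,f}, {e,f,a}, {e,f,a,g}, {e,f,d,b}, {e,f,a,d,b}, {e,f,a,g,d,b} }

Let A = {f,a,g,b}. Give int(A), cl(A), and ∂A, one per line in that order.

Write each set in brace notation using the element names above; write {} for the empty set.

interior: largest open inside A is {a,g} (from {}, {a}, {a,g})
cl via duality: int({e,d}) = {}, so X∖{} = {e,f,a,g,d,b}
cl∖int = {e,f,d,b}

int(A) = {a,g}
cl(A)  = {e,f,a,g,d,b}
∂A     = {e,f,d,b}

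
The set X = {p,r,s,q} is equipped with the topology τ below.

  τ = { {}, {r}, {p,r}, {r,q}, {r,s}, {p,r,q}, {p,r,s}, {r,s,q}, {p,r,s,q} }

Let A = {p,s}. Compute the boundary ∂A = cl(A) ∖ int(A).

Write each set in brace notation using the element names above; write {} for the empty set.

{p,s}

interior: largest open inside A is {} (from {})
cl via duality: int({r,q}) = {r,q}, so X∖{r,q} = {p,s}
cl∖int = {p,s}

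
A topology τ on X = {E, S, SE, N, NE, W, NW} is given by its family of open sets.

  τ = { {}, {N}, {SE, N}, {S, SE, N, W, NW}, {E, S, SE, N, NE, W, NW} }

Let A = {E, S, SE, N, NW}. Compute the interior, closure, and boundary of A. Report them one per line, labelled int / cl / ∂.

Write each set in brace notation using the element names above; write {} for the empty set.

int(A) = {SE, N}
cl(A)  = {E, S, SE, N, NE, W, NW}
∂A     = {E, S, NE, W, NW}

U open, U⊆A: {}, {N}, {SE, N}. int(A) = ⋃ = {SE, N}
X∖A={NE, W}, int(X∖A)={}, hence cl(A)={E, S, SE, N, NE, W, NW}
∂A: remove int from cl → {E, S, NE, W, NW}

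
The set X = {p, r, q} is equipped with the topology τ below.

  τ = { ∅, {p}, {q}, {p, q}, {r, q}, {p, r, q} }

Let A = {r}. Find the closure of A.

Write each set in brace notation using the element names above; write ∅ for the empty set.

cl via duality: int({p, q}) = {p, q}, so X∖{p, q} = {r}

{r}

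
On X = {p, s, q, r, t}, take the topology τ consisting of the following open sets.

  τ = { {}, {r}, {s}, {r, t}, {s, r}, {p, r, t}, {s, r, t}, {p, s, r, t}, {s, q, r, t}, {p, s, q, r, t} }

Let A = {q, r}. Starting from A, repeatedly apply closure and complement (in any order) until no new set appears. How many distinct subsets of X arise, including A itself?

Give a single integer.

complement {p, s, t}; its interior {s}; cl(A) = X∖{s} = {p, q, r, t}
With k = closure, c = complement:
  1. A     = {q, r}
  2. kA    = {p, q, r, t}
  3. cA    = {p, s, t}
  4. ckA   = {s}
  5. kcA   = {p, s, q, t}
  6. kckA  = {s, q}
  7. ckcA  = {r}
  8. ckckA = {p, r, t}
k, c of each give nothing new

8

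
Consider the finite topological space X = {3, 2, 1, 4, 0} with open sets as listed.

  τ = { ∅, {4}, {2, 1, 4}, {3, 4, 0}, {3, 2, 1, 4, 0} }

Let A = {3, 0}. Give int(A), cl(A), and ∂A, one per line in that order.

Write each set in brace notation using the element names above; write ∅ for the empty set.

interior: largest open inside A is ∅ (from ∅)
cl via duality: int({2, 1, 4}) = {2, 1, 4}, so X∖{2, 1, 4} = {3, 0}
cl∖int = {3, 0}

int(A) = ∅
cl(A)  = {3, 0}
∂A     = {3, 0}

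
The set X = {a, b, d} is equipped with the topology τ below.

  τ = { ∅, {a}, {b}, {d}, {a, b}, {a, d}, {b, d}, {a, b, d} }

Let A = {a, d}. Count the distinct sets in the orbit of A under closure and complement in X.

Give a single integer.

complement {b}; its interior {b}; cl(A) = X∖{b} = {a, d}
With k = closure, c = complement:
  1. A     = {a, d}
  2. cA    = {b}
k, c of each give nothing new

2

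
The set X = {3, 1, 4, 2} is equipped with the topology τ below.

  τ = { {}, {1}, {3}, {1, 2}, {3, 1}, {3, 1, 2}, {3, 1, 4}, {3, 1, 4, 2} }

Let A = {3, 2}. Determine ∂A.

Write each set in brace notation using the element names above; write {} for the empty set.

interior: largest open inside A is {3} (from {}, {3})
cl via duality: int({1, 4}) = {1}, so X∖{1} = {3, 4, 2}
cl∖int = {4, 2}

{4, 2}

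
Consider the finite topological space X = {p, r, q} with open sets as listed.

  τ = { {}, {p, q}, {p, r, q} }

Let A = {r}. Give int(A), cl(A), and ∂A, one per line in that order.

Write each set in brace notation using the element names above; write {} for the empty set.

int(A) = {}
cl(A)  = {r}
∂A     = {r}

U open, U⊆A: {}. int(A) = ⋃ = {}
X∖A={p, q}, int(X∖A)={p, q}, hence cl(A)={r}
∂A: remove int from cl → {r}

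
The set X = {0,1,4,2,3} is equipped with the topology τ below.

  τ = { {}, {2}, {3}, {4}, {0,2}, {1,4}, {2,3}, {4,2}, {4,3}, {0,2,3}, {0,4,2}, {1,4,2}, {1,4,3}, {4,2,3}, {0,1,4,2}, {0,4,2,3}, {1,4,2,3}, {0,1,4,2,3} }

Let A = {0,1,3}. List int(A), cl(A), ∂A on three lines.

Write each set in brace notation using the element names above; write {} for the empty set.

interior: largest open inside A is {3} (from {}, {3})
cl via duality: int({4,2}) = {4,2}, so X∖{4,2} = {0,1,3}
cl∖int = {0,1}

int(A) = {3}
cl(A)  = {0,1,3}
∂A     = {0,1}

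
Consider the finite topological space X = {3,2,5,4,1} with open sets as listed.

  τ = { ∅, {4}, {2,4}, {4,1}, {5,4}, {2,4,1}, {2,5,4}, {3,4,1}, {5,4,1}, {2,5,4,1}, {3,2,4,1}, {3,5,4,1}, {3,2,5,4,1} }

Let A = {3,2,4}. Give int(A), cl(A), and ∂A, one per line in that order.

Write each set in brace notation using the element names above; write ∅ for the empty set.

open subsets of A: ∅, {4}, {2,4}; so int(A) = {2,4}
closure: X∖int(X∖A) = X∖∅ = {3,2,5,4,1}
∂A = {3,2,5,4,1} minus {2,4} = {3,5,1}

int(A) = {2,4}
cl(A)  = {3,2,5,4,1}
∂A     = {3,5,1}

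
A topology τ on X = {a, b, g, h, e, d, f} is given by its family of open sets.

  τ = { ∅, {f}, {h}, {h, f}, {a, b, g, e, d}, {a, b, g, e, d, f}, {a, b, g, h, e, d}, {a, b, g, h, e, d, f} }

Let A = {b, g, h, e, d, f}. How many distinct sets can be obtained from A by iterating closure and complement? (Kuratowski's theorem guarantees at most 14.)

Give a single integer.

6

X∖A={a}, int(X∖A)=∅, hence cl(A)={a, b, g, h, e, d, f}
Orbit (k=closure, c=complement):
  1. A     = {b, g, h, e, d, f}
  2. kA    = {a, b, g, h, e, d, f}
  3. cA    = {a}
  4. ckA   = ∅
  5. kcA   = {a, b, g, e, d}
  6. ckcA  = {h, f}
(closed under both — stop)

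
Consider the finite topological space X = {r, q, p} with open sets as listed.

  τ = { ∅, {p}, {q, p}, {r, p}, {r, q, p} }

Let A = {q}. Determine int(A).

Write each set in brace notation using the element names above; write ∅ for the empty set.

open subsets of A: ∅; so int(A) = ∅

∅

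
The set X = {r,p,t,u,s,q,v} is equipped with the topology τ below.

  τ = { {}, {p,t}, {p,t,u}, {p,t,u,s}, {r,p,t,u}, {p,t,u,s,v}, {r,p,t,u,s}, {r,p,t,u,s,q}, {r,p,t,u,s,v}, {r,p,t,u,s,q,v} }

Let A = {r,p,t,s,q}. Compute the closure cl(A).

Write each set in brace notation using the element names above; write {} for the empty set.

{r,p,t,u,s,q,v}

X∖A={u,v}, int(X∖A)={}, hence cl(A)={r,p,t,u,s,q,v}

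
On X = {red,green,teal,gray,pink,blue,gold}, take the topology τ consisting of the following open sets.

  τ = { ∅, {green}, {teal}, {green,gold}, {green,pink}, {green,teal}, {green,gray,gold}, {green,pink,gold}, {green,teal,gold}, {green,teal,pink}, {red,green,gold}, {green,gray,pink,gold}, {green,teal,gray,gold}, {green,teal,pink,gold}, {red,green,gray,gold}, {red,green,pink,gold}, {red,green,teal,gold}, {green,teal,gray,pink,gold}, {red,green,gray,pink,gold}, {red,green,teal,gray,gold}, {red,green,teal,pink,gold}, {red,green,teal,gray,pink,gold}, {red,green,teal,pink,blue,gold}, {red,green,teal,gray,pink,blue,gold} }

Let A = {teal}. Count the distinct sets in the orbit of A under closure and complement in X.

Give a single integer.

4

complement {red,green,gray,pink,blue,gold}; its interior {red,green,gray,pink,gold}; cl(A) = X∖{red,green,gray,pink,gold} = {teal,blue}
With k = closure, c = complement:
  1. A     = {teal}
  2. kA    = {teal,blue}
  3. cA    = {red,green,gray,pink,blue,gold}
  4. ckA   = {red,green,gray,pink,gold}
k, c of each give nothing new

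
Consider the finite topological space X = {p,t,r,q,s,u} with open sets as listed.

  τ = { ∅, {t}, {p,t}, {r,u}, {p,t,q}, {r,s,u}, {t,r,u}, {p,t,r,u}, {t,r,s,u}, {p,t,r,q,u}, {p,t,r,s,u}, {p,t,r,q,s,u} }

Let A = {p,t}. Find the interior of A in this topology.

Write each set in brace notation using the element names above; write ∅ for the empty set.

{p,t}

open subsets of A: ∅, {t}, {p,t}; so int(A) = {p,t}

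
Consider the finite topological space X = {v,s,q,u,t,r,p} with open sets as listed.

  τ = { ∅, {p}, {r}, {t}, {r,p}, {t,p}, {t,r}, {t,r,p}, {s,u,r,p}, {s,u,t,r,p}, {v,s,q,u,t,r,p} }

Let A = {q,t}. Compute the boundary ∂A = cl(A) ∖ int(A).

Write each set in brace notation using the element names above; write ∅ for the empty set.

interior: largest open inside A is {t} (from ∅, {t})
cl via duality: int({v,s,u,r,p}) = {s,u,r,p}, so X∖{s,u,r,p} = {v,q,t}
cl∖int = {v,q}

{v,q}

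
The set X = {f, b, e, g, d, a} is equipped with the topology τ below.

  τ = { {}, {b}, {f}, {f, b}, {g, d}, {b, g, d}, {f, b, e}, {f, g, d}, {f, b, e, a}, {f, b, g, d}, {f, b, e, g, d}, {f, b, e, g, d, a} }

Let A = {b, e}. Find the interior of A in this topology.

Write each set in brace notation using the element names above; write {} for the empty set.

{b}

open subsets of A: {}, {b}; so int(A) = {b}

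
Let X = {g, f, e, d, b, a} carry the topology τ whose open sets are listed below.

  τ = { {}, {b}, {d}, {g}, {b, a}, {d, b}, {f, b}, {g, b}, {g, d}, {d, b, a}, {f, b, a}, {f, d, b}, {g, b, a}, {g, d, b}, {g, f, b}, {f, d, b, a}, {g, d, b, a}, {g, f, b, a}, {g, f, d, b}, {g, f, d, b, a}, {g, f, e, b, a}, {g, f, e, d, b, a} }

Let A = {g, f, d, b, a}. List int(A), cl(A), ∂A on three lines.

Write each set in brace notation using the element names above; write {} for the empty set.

int(A) = {g, f, d, b, a}
cl(A)  = {g, f, e, d, b, a}
∂A     = {e}

interior: largest open inside A is {g, f, d, b, a} (from {}, {b}, {g}, {d}, {g, d}, {f, b}, {d, b}, {b, a}, {g, b}, {f, d, b}, {f, b, a}, {d, b, a}, {g, b, a}, {g, d, b}, {g, f, b}, {g, d, b, a}, {g, f, d, b}, {f, d, b, a}, {g, f, b, a}, {g, f, d, b, a})
cl via duality: int({e}) = {}, so X∖{} = {g, f, e, d, b, a}
cl∖int = {e}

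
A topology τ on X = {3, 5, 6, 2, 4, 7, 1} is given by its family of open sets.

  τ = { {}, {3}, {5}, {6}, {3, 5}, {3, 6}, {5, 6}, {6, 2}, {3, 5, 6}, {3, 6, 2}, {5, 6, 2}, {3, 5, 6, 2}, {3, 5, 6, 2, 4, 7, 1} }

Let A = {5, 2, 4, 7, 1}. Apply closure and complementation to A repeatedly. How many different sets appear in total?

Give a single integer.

6

closure: X∖int(X∖A) = X∖{3, 6} = {5, 2, 4, 7, 1}
Let k=closure and c=complement:
  1. A     = {5, 2, 4, 7, 1}
  2. cA    = {3, 6}
  3. kcA   = {3, 6, 2, 4, 7, 1}
  4. ckcA  = {5}
  5. kckcA = {5, 4, 7, 1}
  6. ckckcA = {3, 6, 2}
— saturated at 6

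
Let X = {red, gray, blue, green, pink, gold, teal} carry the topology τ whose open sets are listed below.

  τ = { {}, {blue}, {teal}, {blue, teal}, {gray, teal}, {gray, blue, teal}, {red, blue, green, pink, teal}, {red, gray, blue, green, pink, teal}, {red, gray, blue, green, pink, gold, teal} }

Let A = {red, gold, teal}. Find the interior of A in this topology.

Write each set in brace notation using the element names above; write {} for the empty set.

{teal}

open subsets of A: {}, {teal}; so int(A) = {teal}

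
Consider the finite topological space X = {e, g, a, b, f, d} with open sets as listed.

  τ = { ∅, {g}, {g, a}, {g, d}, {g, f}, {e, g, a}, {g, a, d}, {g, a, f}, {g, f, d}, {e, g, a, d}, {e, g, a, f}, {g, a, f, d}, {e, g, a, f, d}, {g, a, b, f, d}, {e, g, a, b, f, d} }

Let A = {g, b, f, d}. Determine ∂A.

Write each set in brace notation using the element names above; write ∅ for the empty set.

{e, a, b}

interior: largest open inside A is {g, f, d} (from ∅, {g}, {g, f}, {g, d}, {g, f, d})
cl via duality: int({e, a}) = ∅, so X∖∅ = {e, g, a, b, f, d}
cl∖int = {e, a, b}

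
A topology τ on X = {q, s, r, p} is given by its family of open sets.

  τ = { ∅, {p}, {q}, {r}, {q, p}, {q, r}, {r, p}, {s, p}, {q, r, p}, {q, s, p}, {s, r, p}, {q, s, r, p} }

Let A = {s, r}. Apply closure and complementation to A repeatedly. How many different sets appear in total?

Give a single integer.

4

cl via duality: int({q, p}) = {q, p}, so X∖{q, p} = {s, r}
Write k for closure, c for complement:
  1. A     = {s, r}
  2. cA    = {q, p}
  3. kcA   = {q, s, p}
  4. ckcA  = {r}
applying k or c yields no new set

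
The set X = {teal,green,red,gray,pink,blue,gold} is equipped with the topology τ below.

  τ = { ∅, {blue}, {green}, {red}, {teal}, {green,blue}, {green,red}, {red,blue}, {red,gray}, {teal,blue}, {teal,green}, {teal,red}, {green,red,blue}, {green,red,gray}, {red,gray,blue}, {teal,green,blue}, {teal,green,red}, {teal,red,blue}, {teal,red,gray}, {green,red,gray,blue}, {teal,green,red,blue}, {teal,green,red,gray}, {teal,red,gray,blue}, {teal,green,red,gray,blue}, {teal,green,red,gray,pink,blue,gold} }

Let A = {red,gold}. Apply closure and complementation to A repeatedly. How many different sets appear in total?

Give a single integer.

closure: X∖int(X∖A) = X∖{teal,green,blue} = {red,gray,pink,gold}
Let k=closure and c=complement:
  1. A     = {red,gold}
  2. kA    = {red,gray,pink,gold}
  3. cA    = {teal,green,gray,pink,blue}
  4. ckA   = {teal,green,blue}
  5. kcA   = {teal,green,gray,pink,blue,gold}
  6. kckA  = {teal,green,pink,blue,gold}
  7. ckcA  = {red}
  8. ckckA = {red,gray}
— saturated at 8

8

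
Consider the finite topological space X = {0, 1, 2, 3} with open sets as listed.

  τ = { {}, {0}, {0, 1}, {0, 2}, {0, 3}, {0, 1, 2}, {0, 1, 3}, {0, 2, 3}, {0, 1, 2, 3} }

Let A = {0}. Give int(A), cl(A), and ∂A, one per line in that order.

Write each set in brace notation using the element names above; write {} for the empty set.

int(A) = {0}
cl(A)  = {0, 1, 2, 3}
∂A     = {1, 2, 3}

open subsets of A: {}, {0}; so int(A) = {0}
closure: X∖int(X∖A) = X∖{} = {0, 1, 2, 3}
∂A = {0, 1, 2, 3} minus {0} = {1, 2, 3}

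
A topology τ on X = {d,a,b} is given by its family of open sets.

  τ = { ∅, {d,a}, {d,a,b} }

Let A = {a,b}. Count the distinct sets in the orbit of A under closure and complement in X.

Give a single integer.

4

X∖A={d}, int(X∖A)=∅, hence cl(A)={d,a,b}
Orbit (k=closure, c=complement):
  1. A     = {a,b}
  2. kA    = {d,a,b}
  3. cA    = {d}
  4. ckA   = ∅
(closed under both — stop)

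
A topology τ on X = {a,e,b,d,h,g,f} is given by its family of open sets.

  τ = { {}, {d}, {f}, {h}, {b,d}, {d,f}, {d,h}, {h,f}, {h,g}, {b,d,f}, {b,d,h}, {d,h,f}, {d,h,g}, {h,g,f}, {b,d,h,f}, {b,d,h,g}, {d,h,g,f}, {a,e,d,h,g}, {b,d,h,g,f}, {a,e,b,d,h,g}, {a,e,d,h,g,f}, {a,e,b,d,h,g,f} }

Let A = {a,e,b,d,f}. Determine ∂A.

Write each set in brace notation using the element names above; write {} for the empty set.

{a,e}

interior: largest open inside A is {b,d,f} (from {}, {f}, {d}, {b,d}, {d,f}, {b,d,f})
cl via duality: int({h,g}) = {h,g}, so X∖{h,g} = {a,e,b,d,f}
cl∖int = {a,e}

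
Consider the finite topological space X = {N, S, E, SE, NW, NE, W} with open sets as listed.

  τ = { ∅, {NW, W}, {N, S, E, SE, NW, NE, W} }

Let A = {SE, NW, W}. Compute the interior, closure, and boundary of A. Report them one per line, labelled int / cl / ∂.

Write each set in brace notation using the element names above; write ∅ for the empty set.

int(A) = {NW, W}
cl(A)  = {N, S, E, SE, NW, NE, W}
∂A     = {N, S, E, SE, NE}

interior: largest open inside A is {NW, W} (from ∅, {NW, W})
cl via duality: int({N, S, E, NE}) = ∅, so X∖∅ = {N, S, E, SE, NW, NE, W}
cl∖int = {N, S, E, SE, NE}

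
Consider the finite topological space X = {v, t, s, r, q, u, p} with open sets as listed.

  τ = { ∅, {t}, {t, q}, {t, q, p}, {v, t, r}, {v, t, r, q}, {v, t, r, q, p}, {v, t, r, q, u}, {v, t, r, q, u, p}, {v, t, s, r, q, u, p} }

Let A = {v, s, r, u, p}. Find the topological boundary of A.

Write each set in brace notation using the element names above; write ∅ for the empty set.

opens ⊆ A: ∅; union → int = ∅
complement {t, q}; its interior {t, q}; cl(A) = X∖{t, q} = {v, s, r, u, p}
boundary = {v, s, r, u, p} ∖ ∅ = {v, s, r, u, p}

{v, s, r, u, p}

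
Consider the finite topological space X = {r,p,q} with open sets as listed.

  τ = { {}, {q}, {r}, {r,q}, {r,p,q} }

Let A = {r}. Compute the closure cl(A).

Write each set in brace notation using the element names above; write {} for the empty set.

{r,p}

X∖A={p,q}, int(X∖A)={q}, hence cl(A)={r,p}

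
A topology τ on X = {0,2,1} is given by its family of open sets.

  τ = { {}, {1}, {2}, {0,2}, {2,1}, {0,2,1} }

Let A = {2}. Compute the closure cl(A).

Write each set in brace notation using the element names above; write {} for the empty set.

complement {0,1}; its interior {1}; cl(A) = X∖{1} = {0,2}

{0,2}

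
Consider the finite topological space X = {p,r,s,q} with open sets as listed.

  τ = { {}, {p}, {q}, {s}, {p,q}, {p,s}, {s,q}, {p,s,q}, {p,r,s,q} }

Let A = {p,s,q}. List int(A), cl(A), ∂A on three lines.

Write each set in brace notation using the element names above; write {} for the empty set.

open subsets of A: {}, {q}, {s}, {p}, {s,q}, {p,s}, {p,q}, {p,s,q}; so int(A) = {p,s,q}
closure: X∖int(X∖A) = X∖{} = {p,r,s,q}
∂A = {p,r,s,q} minus {p,s,q} = {r}

int(A) = {p,s,q}
cl(A)  = {p,r,s,q}
∂A     = {r}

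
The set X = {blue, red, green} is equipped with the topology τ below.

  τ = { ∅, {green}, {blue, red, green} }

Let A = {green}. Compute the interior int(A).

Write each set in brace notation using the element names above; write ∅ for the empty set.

opens ⊆ A: ∅, {green}; union → int = {green}

{green}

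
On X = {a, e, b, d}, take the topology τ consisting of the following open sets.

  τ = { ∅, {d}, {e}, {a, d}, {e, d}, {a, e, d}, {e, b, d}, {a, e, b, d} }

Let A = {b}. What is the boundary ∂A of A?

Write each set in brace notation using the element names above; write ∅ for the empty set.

interior: largest open inside A is ∅ (from ∅)
cl via duality: int({a, e, d}) = {a, e, d}, so X∖{a, e, d} = {b}
cl∖int = {b}

{b}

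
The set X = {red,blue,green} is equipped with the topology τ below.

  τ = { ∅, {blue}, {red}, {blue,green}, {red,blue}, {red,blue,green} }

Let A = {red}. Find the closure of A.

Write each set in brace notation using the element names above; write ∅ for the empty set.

X∖A={blue,green}, int(X∖A)={blue,green}, hence cl(A)={red}

{red}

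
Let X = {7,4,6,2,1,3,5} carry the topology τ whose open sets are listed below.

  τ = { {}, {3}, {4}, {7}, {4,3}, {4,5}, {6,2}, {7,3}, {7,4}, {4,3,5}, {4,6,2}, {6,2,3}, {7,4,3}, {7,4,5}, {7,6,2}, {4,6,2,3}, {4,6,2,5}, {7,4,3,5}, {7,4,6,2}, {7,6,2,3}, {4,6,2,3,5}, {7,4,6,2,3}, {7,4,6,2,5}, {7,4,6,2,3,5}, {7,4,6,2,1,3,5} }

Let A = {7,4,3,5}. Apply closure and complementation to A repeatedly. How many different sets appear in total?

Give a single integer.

4

cl via duality: int({6,2,1}) = {6,2}, so X∖{6,2} = {7,4,1,3,5}
Write k for closure, c for complement:
  1. A     = {7,4,3,5}
  2. kA    = {7,4,1,3,5}
  3. cA    = {6,2,1}
  4. ckA   = {6,2}
applying k or c yields no new set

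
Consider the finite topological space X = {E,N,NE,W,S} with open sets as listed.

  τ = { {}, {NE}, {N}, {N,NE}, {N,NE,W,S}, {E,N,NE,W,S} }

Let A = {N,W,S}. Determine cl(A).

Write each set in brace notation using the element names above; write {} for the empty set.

{E,N,W,S}

X∖A={E,NE}, int(X∖A)={NE}, hence cl(A)={E,N,W,S}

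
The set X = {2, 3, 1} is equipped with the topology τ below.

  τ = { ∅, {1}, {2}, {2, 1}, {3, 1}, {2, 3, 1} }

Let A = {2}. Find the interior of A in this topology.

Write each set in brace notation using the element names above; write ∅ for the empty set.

{2}

U open, U⊆A: ∅, {2}. int(A) = ⋃ = {2}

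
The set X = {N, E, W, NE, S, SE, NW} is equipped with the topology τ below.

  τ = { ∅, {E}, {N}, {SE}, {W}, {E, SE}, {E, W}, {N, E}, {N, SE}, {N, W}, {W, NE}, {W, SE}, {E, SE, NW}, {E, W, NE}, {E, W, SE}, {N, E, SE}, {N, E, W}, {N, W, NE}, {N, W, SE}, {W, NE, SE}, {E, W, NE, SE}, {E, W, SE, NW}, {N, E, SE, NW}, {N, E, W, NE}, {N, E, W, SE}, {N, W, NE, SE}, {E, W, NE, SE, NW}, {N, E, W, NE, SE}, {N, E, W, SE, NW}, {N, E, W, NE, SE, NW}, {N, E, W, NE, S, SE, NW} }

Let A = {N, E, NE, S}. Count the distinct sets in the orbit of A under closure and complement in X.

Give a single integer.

8

closure: X∖int(X∖A) = X∖{W, SE} = {N, E, NE, S, NW}
Let k=closure and c=complement:
  1. A     = {N, E, NE, S}
  2. kA    = {N, E, NE, S, NW}
  3. cA    = {W, SE, NW}
  4. ckA   = {W, SE}
  5. kcA   = {W, NE, S, SE, NW}
  6. ckcA  = {N, E}
  7. kckcA = {N, E, S, NW}
  8. ckckcA = {W, NE, SE}
— saturated at 8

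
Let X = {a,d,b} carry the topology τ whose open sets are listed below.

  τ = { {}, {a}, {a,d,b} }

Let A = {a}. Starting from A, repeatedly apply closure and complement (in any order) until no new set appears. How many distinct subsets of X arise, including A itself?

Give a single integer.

complement {d,b}; its interior {}; cl(A) = X∖{} = {a,d,b}
With k = closure, c = complement:
  1. A     = {a}
  2. kA    = {a,d,b}
  3. cA    = {d,b}
  4. ckA   = {}
k, c of each give nothing new

4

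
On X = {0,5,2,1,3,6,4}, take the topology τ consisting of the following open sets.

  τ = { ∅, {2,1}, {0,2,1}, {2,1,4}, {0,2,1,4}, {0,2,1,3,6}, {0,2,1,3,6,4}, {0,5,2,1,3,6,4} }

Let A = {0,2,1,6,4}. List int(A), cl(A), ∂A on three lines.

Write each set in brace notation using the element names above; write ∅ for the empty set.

int(A) = {0,2,1,4}
cl(A)  = {0,5,2,1,3,6,4}
∂A     = {5,3,6}

open subsets of A: ∅, {2,1}, {0,2,1}, {2,1,4}, {0,2,1,4}; so int(A) = {0,2,1,4}
closure: X∖int(X∖A) = X∖∅ = {0,5,2,1,3,6,4}
∂A = {0,5,2,1,3,6,4} minus {0,2,1,4} = {5,3,6}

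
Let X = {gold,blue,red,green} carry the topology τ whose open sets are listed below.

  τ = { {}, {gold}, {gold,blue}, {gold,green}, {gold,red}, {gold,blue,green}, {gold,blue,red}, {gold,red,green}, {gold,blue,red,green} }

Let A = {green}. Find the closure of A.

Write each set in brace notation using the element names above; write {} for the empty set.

{green}

cl via duality: int({gold,blue,red}) = {gold,blue,red}, so X∖{gold,blue,red} = {green}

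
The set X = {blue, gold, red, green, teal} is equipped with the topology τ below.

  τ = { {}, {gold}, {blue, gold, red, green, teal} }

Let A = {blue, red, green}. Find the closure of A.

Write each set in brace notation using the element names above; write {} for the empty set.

closure: X∖int(X∖A) = X∖{gold} = {blue, red, green, teal}

{blue, red, green, teal}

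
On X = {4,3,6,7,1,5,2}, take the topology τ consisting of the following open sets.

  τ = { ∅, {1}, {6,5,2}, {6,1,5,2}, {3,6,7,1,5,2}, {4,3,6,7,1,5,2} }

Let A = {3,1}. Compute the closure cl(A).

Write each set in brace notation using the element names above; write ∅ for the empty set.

{4,3,7,1}

complement {4,6,7,5,2}; its interior {6,5,2}; cl(A) = X∖{6,5,2} = {4,3,7,1}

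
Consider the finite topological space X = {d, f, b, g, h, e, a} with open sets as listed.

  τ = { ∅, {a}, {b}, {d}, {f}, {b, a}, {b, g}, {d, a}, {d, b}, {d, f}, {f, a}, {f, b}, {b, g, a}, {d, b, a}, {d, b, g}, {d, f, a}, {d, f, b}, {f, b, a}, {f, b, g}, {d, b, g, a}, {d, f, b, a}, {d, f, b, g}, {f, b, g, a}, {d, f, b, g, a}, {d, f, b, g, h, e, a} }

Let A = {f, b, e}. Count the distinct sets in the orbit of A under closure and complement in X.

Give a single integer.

8

X∖A={d, g, h, a}, int(X∖A)={d, a}, hence cl(A)={f, b, g, h, e}
Orbit (k=closure, c=complement):
  1. A     = {f, b, e}
  2. kA    = {f, b, g, h, e}
  3. cA    = {d, g, h, a}
  4. ckA   = {d, a}
  5. kcA   = {d, g, h, e, a}
  6. kckA  = {d, h, e, a}
  7. ckcA  = {f, b}
  8. ckckA = {f, b, g}
(closed under both — stop)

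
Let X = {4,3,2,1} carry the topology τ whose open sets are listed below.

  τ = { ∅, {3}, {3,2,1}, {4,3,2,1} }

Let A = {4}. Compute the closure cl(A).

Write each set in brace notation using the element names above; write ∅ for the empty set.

{4}

complement {3,2,1}; its interior {3,2,1}; cl(A) = X∖{3,2,1} = {4}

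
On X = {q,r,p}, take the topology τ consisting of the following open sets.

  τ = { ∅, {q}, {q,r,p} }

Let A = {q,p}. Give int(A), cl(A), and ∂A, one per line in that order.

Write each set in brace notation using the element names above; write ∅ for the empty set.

U open, U⊆A: ∅, {q}. int(A) = ⋃ = {q}
X∖A={r}, int(X∖A)=∅, hence cl(A)={q,r,p}
∂A: remove int from cl → {r,p}

int(A) = {q}
cl(A)  = {q,r,p}
∂A     = {r,p}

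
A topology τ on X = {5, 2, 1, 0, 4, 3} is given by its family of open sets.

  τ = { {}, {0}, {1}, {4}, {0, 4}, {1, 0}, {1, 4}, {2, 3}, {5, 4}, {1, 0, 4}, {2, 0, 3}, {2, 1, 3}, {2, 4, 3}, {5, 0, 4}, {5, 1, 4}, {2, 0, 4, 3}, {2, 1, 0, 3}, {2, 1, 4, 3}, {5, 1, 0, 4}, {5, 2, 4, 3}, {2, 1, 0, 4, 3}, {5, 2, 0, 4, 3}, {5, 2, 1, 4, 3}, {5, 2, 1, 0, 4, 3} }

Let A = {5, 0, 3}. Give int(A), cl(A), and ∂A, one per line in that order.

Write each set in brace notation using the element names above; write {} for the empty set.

opens ⊆ A: {}, {0}; union → int = {0}
complement {2, 1, 4}; its interior {1, 4}; cl(A) = X∖{1, 4} = {5, 2, 0, 3}
boundary = {5, 2, 0, 3} ∖ {0} = {5, 2, 3}

int(A) = {0}
cl(A)  = {5, 2, 0, 3}
∂A     = {5, 2, 3}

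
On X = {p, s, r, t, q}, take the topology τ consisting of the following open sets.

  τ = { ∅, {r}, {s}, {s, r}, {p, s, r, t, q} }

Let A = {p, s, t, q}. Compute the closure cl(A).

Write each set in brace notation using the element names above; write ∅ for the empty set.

{p, s, t, q}

X∖A={r}, int(X∖A)={r}, hence cl(A)={p, s, t, q}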